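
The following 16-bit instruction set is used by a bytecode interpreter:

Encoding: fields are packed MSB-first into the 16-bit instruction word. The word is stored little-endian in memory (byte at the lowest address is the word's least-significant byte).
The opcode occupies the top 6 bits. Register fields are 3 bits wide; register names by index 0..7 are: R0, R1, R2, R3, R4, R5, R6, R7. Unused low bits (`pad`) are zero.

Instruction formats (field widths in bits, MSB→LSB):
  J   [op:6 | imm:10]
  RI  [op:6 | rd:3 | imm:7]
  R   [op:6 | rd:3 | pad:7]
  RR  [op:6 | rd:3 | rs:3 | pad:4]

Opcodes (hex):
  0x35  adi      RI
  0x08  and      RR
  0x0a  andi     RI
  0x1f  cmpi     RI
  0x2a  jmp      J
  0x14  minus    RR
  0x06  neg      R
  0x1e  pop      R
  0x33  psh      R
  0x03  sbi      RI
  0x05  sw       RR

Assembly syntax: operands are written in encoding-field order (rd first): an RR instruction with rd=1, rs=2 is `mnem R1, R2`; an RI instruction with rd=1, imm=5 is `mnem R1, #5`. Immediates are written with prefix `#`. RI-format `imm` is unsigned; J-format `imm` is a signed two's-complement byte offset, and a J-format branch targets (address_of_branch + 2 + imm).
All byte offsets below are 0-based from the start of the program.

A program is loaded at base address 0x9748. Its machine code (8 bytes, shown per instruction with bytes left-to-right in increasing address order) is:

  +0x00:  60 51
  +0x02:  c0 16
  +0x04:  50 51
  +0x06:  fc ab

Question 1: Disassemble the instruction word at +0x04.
off 0x04: read 50 51 as little → 0x5150
  op=0x5150>>10=0x14 ⇒ minus (RR)
  rd: (w>>7)&0x7=0x2 → R2
  rs: (w>>4)&0x7=0x5 → R5

minus R2, R5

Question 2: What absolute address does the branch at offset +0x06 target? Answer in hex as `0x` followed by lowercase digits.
off 0x06: read fc ab as little → 0xabfc
  top 6b → 0x2a → jmp [J]
  [9:0] imm=1020 (s10→-4) = #-4
  target = base 0x9748 + off 0x06 + 2 + imm -4 = 0x974c

0x974c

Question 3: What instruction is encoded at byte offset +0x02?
sw R5, R4

@+02  little-endian(c0 16) = 0x16c0
  top 6b → 0x5 → sw [RR]
  rd: (w>>7)&0x7=0x5 → R5
  rs: (w>>4)&0x7=0x4 → R4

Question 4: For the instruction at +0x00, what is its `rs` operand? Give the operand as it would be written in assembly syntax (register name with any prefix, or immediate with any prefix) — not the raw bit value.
+0x00: 60 51 ⇒ word 0x5160 (little)
  op=0x5160>>10=0x14 ⇒ minus (RR)
  rd@[9:7]=0x2 ⇒ R2
  rs@[6:4]=0x6 ⇒ R6

R6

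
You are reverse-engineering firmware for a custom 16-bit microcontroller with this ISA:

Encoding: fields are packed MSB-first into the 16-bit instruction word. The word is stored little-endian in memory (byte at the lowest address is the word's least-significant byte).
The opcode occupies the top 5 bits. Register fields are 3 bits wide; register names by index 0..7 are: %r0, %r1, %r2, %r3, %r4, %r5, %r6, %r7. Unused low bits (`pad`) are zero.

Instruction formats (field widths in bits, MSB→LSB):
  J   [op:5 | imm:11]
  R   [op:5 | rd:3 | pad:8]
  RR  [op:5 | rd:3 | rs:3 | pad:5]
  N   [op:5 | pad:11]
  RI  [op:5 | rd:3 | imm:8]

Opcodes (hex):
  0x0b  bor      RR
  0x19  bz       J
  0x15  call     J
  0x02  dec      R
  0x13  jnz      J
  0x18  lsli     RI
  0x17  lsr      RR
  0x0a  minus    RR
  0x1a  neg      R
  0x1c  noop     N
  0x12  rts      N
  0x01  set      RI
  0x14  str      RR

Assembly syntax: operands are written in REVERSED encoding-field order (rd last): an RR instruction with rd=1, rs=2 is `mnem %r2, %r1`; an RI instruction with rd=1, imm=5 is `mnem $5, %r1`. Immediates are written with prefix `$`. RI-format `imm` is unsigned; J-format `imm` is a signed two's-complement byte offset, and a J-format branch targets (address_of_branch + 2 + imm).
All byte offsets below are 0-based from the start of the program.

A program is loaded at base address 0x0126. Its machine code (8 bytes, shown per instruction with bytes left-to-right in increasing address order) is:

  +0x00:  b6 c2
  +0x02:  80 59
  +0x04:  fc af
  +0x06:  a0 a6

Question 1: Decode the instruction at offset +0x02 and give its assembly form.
off 0x02: read 80 59 as little → 0x5980
  opcode bits[15:11]=0xb: bor/RR
  rd@[10:8]=0x1 ⇒ %r1
  rs@[7:5]=0x4 ⇒ %r4

bor %r4, %r1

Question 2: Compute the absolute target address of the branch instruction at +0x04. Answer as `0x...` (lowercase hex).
[04] fc af → 0xaffc
  opcode bits[15:11]=0x15: call/J
  imm: (w>>0)&0x7ff=0x7fc (s11→-4) → $-4
  target = base 0x0126 + off 0x04 + 2 + imm -4 = 0x0128

0x0128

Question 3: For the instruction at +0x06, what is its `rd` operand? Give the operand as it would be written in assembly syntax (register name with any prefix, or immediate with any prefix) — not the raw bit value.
+0x06: a0 a6 ⇒ word 0xa6a0 (little)
  op=0xa6a0>>11=0x14 ⇒ str (RR)
  rd@[10:8]=0x6 ⇒ %r6
  rs@[7:5]=0x5 ⇒ %r5

%r6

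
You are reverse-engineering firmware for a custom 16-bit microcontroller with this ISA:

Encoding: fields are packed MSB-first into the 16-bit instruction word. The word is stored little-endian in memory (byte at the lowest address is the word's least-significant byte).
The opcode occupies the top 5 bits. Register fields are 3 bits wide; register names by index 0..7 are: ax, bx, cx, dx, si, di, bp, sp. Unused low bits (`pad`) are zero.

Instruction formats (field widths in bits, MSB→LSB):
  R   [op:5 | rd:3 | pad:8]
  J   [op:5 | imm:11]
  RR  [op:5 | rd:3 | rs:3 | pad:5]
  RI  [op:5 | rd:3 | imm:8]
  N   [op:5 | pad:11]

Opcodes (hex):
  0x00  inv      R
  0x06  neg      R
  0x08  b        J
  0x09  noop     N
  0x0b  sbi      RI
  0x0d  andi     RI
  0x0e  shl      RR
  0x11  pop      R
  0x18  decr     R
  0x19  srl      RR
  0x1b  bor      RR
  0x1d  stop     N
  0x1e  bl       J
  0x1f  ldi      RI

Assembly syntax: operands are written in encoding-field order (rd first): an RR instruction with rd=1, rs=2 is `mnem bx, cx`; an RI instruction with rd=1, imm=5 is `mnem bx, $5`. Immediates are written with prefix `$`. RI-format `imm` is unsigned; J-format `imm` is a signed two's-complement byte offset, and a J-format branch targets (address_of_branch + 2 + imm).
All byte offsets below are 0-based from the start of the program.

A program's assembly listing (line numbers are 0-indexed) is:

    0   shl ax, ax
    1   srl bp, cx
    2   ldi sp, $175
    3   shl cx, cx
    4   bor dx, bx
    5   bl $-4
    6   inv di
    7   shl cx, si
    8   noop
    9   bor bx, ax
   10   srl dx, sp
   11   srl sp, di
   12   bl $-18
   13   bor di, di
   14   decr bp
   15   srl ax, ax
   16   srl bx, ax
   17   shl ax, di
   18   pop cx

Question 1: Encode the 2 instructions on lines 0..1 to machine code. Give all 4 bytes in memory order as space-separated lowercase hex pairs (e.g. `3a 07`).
line 0 (shl): pack op=0xe:5|rd=0:3|rs=0:3|pad=0:5 = 0x7000; little→ 00 70
line 1 (srl): pack op=0x19:5|rd=6:3|rs=2:3|pad=0:5 = 0xce40; little→ 40 ce

00 70 40 ce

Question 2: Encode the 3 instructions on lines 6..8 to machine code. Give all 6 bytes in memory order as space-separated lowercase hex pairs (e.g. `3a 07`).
00 05 80 72 00 48

line 6 (inv): pack op=0x0:5|rd=5:3|pad=0:8 = 0x0500; little→ 00 05
line 7 (shl): pack op=0xe:5|rd=2:3|rs=4:3|pad=0:5 = 0x7280; little→ 80 72
line 8 (noop): pack op=0x9:5|pad=0:11 = 0x4800; little→ 00 48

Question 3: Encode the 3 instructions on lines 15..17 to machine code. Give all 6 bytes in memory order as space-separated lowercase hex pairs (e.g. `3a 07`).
00 c8 00 c9 a0 70

line 15 (srl): pack op=0x19:5|rd=0:3|rs=0:3|pad=0:5 = 0xc800; little→ 00 c8
line 16 (srl): pack op=0x19:5|rd=1:3|rs=0:3|pad=0:5 = 0xc900; little→ 00 c9
line 17 (shl): pack op=0xe:5|rd=0:3|rs=5:3|pad=0:5 = 0x70a0; little→ a0 70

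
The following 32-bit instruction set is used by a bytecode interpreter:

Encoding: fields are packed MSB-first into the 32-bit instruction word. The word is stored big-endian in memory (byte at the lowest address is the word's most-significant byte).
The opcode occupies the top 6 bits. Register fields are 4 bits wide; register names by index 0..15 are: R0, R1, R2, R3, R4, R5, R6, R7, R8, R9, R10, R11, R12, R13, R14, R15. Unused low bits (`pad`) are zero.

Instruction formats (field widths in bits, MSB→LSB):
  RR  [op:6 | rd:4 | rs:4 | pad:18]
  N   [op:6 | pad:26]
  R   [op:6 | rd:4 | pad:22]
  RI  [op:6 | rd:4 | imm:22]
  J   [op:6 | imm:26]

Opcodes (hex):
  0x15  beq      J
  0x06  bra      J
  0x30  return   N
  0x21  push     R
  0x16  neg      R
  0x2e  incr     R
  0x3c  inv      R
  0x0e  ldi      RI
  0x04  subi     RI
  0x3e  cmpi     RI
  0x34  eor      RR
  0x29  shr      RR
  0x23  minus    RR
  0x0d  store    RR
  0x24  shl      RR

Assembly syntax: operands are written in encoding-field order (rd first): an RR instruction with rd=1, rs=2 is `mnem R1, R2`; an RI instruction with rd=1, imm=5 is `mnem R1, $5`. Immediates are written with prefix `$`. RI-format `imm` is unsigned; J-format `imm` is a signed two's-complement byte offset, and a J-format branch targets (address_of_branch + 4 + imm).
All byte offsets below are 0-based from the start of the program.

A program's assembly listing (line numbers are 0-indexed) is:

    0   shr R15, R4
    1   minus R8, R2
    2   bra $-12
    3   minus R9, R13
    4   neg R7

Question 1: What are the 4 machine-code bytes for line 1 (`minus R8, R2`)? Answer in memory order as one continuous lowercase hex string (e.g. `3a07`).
1. minus fields op=0x23:6|rd=8:4|rs=2:4|pad=0:18 → word 8e080000h → 8e 08 00 00

8e080000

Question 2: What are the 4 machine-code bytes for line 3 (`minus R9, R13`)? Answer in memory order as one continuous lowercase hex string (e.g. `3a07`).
8e740000

line 3 (minus): pack op=0x23:6|rd=9:4|rs=13:4|pad=0:18 = 0x8e740000; big→ 8e 74 00 00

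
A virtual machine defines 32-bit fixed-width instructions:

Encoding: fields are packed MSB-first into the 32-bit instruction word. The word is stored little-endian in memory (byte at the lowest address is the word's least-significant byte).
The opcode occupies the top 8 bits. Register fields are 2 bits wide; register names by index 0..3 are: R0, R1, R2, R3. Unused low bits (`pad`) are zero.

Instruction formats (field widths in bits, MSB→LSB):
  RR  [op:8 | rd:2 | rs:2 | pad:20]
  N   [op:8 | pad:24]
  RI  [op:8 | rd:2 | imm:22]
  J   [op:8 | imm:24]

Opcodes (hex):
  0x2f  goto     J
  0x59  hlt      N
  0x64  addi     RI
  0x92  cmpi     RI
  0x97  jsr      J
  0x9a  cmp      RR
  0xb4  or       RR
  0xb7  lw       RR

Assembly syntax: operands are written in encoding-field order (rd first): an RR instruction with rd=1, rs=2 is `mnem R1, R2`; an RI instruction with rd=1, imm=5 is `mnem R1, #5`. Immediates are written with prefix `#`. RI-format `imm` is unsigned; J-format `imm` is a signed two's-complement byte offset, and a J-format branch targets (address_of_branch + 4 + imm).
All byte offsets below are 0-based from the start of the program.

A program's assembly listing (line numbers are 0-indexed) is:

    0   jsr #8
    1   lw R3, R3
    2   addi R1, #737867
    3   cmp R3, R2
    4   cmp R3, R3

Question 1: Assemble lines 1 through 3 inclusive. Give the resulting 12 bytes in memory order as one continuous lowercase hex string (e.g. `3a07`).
0000f0b74b424b640000e09a

1. lw fields op=0xb7:8|rd=3:2|rs=3:2|pad=0:20 → word b7f00000h → 00 00 f0 b7
2. addi fields op=0x64:8|rd=1:2|imm=737867:22 → word 644b424bh → 4b 42 4b 64
3. cmp fields op=0x9a:8|rd=3:2|rs=2:2|pad=0:20 → word 9ae00000h → 00 00 e0 9a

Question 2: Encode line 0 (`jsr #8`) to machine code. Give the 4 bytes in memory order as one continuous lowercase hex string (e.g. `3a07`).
08000097

line 0 (jsr): pack op=0x97:8|imm=8:24 = 0x97000008; little→ 08 00 00 97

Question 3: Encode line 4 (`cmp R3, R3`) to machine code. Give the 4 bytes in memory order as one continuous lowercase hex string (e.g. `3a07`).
L4: cmp op=0x9a:8|rd=3:2|rs=3:2|pad=0:20 ⇒ 0x9af00000 ⇒ little 00 00 f0 9a

0000f09a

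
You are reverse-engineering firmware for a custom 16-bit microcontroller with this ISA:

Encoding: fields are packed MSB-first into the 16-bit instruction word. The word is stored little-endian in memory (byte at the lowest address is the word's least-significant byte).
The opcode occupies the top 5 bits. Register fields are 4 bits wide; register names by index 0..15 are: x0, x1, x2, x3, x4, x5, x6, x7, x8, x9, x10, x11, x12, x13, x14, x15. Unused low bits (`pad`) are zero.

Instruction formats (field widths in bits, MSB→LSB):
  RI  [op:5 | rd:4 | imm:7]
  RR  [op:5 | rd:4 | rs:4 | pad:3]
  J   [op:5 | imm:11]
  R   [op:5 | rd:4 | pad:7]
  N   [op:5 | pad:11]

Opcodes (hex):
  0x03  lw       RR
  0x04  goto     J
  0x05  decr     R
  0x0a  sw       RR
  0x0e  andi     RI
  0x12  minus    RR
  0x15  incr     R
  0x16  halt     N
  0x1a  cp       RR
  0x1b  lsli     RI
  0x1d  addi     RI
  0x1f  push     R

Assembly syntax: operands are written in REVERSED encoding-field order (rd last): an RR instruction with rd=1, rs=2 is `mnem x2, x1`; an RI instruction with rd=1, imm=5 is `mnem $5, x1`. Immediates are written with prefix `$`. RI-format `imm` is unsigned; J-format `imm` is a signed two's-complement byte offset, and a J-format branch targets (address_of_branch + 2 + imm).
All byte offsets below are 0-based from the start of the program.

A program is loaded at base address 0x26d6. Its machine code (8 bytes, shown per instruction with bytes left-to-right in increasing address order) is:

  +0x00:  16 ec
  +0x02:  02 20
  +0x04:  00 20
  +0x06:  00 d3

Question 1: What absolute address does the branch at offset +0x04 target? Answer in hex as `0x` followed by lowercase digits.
[04] 00 20 → 0x2000
  op=0x2000>>11=0x4 ⇒ goto (J)
  imm: (w>>0)&0x7ff=0x0 → $0
  target = base 0x26d6 + off 0x04 + 2 + imm 0 = 0x26dc

0x26dc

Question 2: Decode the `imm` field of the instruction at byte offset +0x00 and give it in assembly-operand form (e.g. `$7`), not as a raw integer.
[00] 16 ec → 0xec16
  top 5b → 0x1d → addi [RI]
  rd: (w>>7)&0xf=0x8 → x8
  imm: (w>>0)&0x7f=0x16 → $22

$22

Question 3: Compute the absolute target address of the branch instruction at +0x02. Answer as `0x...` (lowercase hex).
0x26dc

off 0x02: read 02 20 as little → 0x2002
  op=0x2002>>11=0x4 ⇒ goto (J)
  imm: (w>>0)&0x7ff=0x2 → $2
  target = base 0x26d6 + off 0x02 + 2 + imm 2 = 0x26dc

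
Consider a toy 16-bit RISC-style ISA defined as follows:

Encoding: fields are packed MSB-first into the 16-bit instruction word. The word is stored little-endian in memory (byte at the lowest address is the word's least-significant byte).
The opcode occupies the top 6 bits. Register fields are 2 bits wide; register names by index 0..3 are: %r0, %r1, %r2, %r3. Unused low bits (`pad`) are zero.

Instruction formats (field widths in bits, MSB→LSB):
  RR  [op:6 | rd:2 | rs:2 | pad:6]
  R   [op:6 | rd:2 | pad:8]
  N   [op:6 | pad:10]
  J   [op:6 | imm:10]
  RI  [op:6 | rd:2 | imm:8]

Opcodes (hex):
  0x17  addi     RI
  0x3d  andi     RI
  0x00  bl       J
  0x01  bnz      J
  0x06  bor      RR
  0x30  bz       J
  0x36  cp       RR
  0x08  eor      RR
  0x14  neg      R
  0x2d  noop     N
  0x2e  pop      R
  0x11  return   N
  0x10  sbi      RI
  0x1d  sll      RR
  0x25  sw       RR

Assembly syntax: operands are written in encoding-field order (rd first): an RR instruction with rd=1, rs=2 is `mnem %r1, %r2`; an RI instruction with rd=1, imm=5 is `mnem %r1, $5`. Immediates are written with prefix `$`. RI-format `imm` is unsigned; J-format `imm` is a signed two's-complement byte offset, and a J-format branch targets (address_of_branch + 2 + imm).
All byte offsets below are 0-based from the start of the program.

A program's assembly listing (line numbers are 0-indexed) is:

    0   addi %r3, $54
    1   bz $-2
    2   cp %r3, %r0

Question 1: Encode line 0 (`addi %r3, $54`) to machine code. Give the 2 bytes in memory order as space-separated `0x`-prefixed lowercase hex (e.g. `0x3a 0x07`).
0x36 0x5f

line 0 (addi): pack op=0x17:6|rd=3:2|imm=54:8 = 0x5f36; little→ 36 5f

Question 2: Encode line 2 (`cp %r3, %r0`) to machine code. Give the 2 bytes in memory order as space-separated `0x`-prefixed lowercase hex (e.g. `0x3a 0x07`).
2. cp fields op=0x36:6|rd=3:2|rs=0:2|pad=0:6 → word db00h → 00 db

0x00 0xdb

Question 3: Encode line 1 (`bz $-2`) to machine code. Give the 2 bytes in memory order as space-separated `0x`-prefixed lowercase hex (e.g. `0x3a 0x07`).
1. bz fields op=0x30:6|imm=-2:10 → word c3feh → fe c3

0xfe 0xc3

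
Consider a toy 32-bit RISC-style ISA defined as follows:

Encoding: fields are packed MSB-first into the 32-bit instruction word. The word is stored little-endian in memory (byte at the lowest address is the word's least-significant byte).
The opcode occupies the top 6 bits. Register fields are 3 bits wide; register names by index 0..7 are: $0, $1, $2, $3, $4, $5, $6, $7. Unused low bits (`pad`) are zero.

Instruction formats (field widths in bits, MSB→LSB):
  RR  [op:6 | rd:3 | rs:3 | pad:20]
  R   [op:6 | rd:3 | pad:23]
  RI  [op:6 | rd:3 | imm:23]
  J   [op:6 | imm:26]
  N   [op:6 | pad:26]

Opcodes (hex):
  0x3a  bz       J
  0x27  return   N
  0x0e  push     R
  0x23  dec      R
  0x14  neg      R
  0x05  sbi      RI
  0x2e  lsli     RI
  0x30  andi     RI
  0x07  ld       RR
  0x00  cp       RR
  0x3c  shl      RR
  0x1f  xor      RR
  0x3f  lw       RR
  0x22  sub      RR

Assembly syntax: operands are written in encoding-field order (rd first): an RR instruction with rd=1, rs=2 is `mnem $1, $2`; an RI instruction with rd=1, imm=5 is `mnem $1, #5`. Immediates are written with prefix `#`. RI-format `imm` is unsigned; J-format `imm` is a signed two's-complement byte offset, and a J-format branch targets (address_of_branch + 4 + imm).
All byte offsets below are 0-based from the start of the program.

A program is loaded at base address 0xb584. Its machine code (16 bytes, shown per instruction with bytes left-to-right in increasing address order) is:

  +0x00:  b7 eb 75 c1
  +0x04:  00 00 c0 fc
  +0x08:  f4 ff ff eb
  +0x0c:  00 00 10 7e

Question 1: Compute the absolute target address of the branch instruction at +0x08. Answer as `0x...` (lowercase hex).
[08] f4 ff ff eb → 0xebfffff4
  opcode bits[31:26]=0x3a: bz/J
  imm@[25:0]=0x3fffff4 (s26→-12) ⇒ #-12
  target = base 0xb584 + off 0x08 + 4 + imm -12 = 0xb584

0xb584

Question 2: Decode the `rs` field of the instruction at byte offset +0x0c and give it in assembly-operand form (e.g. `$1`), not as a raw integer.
+0x0c: 00 00 10 7e ⇒ word 0x7e100000 (little)
  opcode bits[31:26]=0x1f: xor/RR
  rd: (w>>23)&0x7=0x4 → $4
  rs: (w>>20)&0x7=0x1 → $1

$1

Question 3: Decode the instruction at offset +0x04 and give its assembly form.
lw $1, $4

+0x04: 00 00 c0 fc ⇒ word 0xfcc00000 (little)
  opcode bits[31:26]=0x3f: lw/RR
  [25:23] rd=1 = $1
  [22:20] rs=4 = $4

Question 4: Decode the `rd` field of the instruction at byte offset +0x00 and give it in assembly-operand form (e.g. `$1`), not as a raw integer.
+0x00: b7 eb 75 c1 ⇒ word 0xc175ebb7 (little)
  top 6b → 0x30 → andi [RI]
  rd@[25:23]=0x2 ⇒ $2
  imm@[22:0]=0x75ebb7 ⇒ #7728055

$2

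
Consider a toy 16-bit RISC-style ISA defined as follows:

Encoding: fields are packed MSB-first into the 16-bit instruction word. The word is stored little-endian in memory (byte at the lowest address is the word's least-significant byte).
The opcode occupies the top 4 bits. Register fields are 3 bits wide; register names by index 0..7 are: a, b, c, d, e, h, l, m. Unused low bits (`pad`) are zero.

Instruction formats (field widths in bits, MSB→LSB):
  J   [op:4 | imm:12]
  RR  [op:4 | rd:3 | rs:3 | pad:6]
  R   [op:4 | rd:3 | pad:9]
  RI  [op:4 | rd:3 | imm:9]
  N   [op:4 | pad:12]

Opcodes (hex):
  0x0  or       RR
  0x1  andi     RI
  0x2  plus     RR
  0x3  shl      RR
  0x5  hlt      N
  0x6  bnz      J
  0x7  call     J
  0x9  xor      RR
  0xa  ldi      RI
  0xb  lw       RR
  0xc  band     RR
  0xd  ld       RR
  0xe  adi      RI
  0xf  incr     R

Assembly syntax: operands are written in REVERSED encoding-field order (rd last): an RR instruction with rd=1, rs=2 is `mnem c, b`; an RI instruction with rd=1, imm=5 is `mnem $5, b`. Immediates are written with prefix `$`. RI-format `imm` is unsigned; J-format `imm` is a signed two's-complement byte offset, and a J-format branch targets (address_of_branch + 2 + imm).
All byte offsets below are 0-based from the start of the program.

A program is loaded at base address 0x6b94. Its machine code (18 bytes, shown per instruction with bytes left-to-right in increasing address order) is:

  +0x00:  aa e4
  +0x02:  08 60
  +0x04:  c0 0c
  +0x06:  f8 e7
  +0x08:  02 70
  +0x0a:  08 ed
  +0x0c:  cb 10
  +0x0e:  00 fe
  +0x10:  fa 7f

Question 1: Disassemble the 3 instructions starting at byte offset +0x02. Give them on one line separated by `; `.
bnz $8; or d, l; adi $504, d

+0x02: 08 60 ⇒ word 0x6008 (little)
  opcode bits[15:12]=0x6: bnz/J
  [11:0] imm=8 = $8
+0x04: c0 0c ⇒ word 0x0cc0 (little)
  opcode bits[15:12]=0x0: or/RR
  [11:9] rd=6 = l
  [8:6] rs=3 = d
+0x06: f8 e7 ⇒ word 0xe7f8 (little)
  opcode bits[15:12]=0xe: adi/RI
  [11:9] rd=3 = d
  [8:0] imm=504 = $504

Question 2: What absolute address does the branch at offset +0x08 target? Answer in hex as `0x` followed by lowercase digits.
0x6ba0

@+08  little-endian(02 70) = 0x7002
  opcode bits[15:12]=0x7: call/J
  [11:0] imm=2 = $2
  target = base 0x6b94 + off 0x08 + 2 + imm 2 = 0x6ba0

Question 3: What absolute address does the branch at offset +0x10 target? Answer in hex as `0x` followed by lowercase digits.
0x6ba0

[10] fa 7f → 0x7ffa
  top 4b → 0x7 → call [J]
  imm@[11:0]=0xffa (s12→-6) ⇒ $-6
  target = base 0x6b94 + off 0x10 + 2 + imm -6 = 0x6ba0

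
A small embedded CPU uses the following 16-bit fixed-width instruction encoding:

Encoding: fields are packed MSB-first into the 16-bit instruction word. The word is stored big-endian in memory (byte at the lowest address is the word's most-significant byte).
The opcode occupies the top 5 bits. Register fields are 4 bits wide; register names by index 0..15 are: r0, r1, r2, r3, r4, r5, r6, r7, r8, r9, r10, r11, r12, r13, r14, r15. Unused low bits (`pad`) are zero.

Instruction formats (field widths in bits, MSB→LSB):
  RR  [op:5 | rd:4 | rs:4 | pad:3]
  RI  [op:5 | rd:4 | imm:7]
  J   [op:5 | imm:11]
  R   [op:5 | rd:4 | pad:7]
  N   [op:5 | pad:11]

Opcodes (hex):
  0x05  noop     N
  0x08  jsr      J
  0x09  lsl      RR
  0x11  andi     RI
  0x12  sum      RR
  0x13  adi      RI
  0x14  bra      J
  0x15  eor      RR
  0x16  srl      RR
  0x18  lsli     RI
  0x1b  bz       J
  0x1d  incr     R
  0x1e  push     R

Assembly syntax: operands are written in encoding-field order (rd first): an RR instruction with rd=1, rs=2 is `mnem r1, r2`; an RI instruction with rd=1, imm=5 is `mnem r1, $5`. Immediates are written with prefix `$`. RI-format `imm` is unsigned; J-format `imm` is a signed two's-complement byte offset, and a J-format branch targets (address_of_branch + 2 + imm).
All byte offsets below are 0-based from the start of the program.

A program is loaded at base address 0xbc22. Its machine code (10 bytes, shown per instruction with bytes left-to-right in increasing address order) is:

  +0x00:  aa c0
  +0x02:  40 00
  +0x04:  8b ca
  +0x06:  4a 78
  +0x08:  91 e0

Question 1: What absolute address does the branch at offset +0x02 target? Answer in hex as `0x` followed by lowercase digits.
+0x02: 40 00 ⇒ word 0x4000 (big)
  top 5b → 0x8 → jsr [J]
  imm@[10:0]=0x0 ⇒ $0
  target = base 0xbc22 + off 0x02 + 2 + imm 0 = 0xbc26

0xbc26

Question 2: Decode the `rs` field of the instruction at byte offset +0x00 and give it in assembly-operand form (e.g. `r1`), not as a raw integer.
+0x00: aa c0 ⇒ word 0xaac0 (big)
  top 5b → 0x15 → eor [RR]
  [10:7] rd=5 = r5
  [6:3] rs=8 = r8

r8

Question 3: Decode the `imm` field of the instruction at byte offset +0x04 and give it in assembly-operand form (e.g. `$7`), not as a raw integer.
@+04  big-endian(8b ca) = 0x8bca
  top 5b → 0x11 → andi [RI]
  rd: (w>>7)&0xf=0x7 → r7
  imm: (w>>0)&0x7f=0x4a → $74

$74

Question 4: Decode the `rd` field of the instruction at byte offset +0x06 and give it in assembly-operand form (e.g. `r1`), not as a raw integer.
r4

@+06  big-endian(4a 78) = 0x4a78
  top 5b → 0x9 → lsl [RR]
  rd@[10:7]=0x4 ⇒ r4
  rs@[6:3]=0xf ⇒ r15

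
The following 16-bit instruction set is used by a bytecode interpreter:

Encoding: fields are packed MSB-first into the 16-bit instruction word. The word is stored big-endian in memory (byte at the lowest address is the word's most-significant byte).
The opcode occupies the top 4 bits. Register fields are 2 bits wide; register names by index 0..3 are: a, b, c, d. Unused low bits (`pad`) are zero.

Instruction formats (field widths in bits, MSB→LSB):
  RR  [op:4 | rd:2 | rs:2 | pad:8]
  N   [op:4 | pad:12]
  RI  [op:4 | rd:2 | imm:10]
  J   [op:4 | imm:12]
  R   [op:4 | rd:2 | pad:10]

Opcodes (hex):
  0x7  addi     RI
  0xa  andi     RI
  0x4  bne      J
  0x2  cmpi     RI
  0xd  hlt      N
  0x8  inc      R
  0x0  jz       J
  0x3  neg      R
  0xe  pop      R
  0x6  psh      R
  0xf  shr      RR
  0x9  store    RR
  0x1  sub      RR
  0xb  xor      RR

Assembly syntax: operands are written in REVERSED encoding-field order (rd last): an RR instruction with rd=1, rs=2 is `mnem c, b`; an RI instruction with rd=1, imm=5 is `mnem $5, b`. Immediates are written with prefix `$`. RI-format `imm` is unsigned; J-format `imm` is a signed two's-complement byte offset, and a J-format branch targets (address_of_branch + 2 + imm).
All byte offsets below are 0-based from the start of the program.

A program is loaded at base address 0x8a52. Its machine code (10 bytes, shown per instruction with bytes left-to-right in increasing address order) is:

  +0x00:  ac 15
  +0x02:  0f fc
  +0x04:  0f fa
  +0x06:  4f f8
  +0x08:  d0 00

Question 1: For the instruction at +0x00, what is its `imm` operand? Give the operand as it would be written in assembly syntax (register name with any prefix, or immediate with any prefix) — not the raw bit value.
+0x00: ac 15 ⇒ word 0xac15 (big)
  opcode bits[15:12]=0xa: andi/RI
  rd: (w>>10)&0x3=0x3 → d
  imm: (w>>0)&0x3ff=0x15 → $21

$21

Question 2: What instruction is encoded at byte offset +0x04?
[04] 0f fa → 0x0ffa
  top 4b → 0x0 → jz [J]
  imm: (w>>0)&0xfff=0xffa (s12→-6) → $-6

jz $-6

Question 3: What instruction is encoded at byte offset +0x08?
hlt

[08] d0 00 → 0xd000
  top 4b → 0xd → hlt [N]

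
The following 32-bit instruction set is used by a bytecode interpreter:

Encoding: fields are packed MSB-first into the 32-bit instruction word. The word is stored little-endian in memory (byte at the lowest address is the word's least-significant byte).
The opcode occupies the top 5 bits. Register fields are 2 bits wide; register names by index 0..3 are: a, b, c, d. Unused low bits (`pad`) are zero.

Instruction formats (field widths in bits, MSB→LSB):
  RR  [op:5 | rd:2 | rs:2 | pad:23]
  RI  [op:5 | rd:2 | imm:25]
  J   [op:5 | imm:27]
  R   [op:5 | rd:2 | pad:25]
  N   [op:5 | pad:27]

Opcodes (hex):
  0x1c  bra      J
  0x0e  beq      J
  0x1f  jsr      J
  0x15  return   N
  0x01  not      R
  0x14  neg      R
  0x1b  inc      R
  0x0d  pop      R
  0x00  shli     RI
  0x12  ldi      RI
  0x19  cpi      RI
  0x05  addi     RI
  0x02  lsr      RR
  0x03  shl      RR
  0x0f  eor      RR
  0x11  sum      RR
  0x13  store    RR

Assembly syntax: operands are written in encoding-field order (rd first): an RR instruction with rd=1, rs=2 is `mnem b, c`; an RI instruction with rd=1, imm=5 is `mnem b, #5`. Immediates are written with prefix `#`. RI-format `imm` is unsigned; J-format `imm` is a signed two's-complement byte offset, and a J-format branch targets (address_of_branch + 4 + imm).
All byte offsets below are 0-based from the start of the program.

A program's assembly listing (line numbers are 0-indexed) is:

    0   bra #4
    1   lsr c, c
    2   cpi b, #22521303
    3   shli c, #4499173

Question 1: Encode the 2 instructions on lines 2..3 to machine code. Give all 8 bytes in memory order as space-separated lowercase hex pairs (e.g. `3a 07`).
d7 a5 57 cb e5 a6 44 04

line 2 (cpi): pack op=0x19:5|rd=1:2|imm=22521303:25 = 0xcb57a5d7; little→ d7 a5 57 cb
line 3 (shli): pack op=0x0:5|rd=2:2|imm=4499173:25 = 0x0444a6e5; little→ e5 a6 44 04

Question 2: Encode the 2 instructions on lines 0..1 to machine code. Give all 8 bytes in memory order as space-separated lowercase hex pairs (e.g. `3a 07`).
line 0 (bra): pack op=0x1c:5|imm=4:27 = 0xe0000004; little→ 04 00 00 e0
line 1 (lsr): pack op=0x2:5|rd=2:2|rs=2:2|pad=0:23 = 0x15000000; little→ 00 00 00 15

04 00 00 e0 00 00 00 15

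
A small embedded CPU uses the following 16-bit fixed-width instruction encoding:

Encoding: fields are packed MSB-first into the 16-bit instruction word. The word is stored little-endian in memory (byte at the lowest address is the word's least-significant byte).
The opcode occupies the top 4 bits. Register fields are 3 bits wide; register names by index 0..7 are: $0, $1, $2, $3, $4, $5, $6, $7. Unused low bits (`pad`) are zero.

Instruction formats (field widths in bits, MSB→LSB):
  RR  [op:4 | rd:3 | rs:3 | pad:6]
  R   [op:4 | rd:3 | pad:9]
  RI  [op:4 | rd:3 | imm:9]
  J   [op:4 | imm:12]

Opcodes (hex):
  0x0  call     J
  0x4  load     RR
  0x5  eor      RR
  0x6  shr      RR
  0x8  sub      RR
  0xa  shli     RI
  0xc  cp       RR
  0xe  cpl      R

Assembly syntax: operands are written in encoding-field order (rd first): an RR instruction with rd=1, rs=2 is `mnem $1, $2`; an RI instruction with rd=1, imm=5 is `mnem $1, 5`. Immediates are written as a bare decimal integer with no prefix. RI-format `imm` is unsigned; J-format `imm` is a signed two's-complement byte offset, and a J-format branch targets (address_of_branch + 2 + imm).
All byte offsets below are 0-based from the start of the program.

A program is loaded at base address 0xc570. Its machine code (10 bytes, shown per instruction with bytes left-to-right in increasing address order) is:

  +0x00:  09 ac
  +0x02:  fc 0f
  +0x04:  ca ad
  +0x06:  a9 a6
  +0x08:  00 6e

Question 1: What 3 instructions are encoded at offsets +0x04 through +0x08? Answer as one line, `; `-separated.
+0x04: ca ad ⇒ word 0xadca (little)
  top 4b → 0xa → shli [RI]
  rd@[11:9]=0x6 ⇒ $6
  imm@[8:0]=0x1ca ⇒ 458
+0x06: a9 a6 ⇒ word 0xa6a9 (little)
  top 4b → 0xa → shli [RI]
  rd@[11:9]=0x3 ⇒ $3
  imm@[8:0]=0xa9 ⇒ 169
+0x08: 00 6e ⇒ word 0x6e00 (little)
  top 4b → 0x6 → shr [RR]
  rd@[11:9]=0x7 ⇒ $7
  rs@[8:6]=0x0 ⇒ $0

shli $6, 458; shli $3, 169; shr $7, $0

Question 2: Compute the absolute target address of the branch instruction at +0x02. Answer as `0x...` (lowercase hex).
0xc570

+0x02: fc 0f ⇒ word 0x0ffc (little)
  top 4b → 0x0 → call [J]
  [11:0] imm=4092 (s12→-4) = -4
  target = base 0xc570 + off 0x02 + 2 + imm -4 = 0xc570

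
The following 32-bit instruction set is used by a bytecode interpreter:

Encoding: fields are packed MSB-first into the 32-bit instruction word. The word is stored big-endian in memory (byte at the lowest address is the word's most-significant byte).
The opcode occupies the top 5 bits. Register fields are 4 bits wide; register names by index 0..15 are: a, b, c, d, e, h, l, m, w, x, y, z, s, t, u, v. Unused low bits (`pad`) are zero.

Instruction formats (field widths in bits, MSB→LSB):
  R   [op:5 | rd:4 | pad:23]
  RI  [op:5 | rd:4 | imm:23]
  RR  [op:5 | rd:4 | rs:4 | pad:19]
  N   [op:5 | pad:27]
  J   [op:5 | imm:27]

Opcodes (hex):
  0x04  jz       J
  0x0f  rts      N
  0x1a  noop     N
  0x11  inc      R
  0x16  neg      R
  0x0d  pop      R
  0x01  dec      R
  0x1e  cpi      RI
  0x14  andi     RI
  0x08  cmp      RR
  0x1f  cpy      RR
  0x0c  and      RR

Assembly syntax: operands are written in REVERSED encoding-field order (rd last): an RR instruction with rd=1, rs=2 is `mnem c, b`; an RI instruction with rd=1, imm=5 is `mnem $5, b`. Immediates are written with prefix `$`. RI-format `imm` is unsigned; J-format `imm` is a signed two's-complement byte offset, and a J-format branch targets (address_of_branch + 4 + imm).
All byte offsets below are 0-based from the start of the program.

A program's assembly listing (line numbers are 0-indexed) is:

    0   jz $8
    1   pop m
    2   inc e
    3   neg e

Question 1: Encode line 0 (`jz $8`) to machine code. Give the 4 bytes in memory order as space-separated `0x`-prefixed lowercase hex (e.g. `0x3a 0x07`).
L0: jz op=0x4:5|imm=8:27 ⇒ 0x20000008 ⇒ big 20 00 00 08

0x20 0x00 0x00 0x08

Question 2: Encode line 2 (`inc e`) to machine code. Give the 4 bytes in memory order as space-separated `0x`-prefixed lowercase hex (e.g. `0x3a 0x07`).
0x8a 0x00 0x00 0x00

L2: inc op=0x11:5|rd=4:4|pad=0:23 ⇒ 0x8a000000 ⇒ big 8a 00 00 00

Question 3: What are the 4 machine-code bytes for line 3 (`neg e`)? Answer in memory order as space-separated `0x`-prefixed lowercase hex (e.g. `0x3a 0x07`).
0xb2 0x00 0x00 0x00

3. neg fields op=0x16:5|rd=4:4|pad=0:23 → word b2000000h → b2 00 00 00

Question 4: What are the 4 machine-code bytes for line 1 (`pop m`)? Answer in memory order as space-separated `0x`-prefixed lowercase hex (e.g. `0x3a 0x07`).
0x6b 0x80 0x00 0x00

line 1 (pop): pack op=0xd:5|rd=7:4|pad=0:23 = 0x6b800000; big→ 6b 80 00 00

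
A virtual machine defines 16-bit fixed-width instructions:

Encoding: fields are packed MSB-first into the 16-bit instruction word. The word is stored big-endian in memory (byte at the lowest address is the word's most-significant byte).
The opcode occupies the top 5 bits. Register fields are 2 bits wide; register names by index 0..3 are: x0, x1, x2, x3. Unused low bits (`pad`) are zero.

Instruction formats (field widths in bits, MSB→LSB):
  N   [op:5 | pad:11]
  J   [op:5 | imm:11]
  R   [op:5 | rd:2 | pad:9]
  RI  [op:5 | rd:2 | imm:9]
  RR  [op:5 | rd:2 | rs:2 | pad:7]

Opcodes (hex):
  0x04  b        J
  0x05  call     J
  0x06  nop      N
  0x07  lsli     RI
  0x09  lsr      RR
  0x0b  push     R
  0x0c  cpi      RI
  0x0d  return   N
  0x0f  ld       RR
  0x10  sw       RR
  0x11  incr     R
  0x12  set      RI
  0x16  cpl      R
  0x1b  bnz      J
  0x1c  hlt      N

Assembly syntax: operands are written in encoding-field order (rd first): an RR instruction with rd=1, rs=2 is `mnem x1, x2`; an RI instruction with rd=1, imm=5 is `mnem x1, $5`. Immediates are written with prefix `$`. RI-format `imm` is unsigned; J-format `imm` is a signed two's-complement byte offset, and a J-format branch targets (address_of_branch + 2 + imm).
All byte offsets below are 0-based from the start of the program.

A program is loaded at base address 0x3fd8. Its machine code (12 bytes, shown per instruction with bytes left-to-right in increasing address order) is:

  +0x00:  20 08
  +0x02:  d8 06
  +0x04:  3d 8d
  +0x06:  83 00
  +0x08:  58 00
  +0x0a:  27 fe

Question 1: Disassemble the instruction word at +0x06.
sw x1, x2

off 0x06: read 83 00 as big → 0x8300
  top 5b → 0x10 → sw [RR]
  [10:9] rd=1 = x1
  [8:7] rs=2 = x2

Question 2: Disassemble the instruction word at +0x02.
@+02  big-endian(d8 06) = 0xd806
  opcode bits[15:11]=0x1b: bnz/J
  imm: (w>>0)&0x7ff=0x6 → $6

bnz $6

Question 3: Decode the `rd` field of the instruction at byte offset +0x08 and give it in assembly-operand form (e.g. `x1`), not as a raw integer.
+0x08: 58 00 ⇒ word 0x5800 (big)
  opcode bits[15:11]=0xb: push/R
  rd@[10:9]=0x0 ⇒ x0

x0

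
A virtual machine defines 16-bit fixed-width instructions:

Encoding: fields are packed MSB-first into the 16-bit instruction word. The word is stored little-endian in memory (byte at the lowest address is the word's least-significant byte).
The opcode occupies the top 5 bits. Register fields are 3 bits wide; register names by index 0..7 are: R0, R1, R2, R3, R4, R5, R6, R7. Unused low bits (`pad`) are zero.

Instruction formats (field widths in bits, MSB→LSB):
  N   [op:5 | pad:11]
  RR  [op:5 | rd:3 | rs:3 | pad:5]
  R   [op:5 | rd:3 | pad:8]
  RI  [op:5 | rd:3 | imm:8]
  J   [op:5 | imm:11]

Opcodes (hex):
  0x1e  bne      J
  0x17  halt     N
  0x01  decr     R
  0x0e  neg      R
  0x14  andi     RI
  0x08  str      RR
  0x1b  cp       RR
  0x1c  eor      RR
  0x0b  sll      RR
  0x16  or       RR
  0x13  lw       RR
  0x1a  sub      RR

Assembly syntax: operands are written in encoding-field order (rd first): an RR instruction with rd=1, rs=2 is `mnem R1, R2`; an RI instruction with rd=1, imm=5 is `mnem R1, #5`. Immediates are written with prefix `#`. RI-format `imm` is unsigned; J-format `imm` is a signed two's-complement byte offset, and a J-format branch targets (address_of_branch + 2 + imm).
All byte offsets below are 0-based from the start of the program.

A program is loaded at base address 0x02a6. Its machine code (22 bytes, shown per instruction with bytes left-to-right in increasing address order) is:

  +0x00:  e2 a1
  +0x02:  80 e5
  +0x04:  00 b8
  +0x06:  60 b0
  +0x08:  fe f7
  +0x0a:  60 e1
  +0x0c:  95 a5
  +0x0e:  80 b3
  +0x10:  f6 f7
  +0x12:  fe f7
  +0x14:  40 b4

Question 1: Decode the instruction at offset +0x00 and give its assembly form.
andi R1, #226

+0x00: e2 a1 ⇒ word 0xa1e2 (little)
  op=0xa1e2>>11=0x14 ⇒ andi (RI)
  rd@[10:8]=0x1 ⇒ R1
  imm@[7:0]=0xe2 ⇒ #226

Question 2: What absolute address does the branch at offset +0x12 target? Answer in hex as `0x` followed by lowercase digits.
0x02b8

[12] fe f7 → 0xf7fe
  top 5b → 0x1e → bne [J]
  [10:0] imm=2046 (s11→-2) = #-2
  target = base 0x02a6 + off 0x12 + 2 + imm -2 = 0x02b8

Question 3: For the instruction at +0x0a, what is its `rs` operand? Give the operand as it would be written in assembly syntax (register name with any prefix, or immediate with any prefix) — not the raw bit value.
R3

[0a] 60 e1 → 0xe160
  op=0xe160>>11=0x1c ⇒ eor (RR)
  rd: (w>>8)&0x7=0x1 → R1
  rs: (w>>5)&0x7=0x3 → R3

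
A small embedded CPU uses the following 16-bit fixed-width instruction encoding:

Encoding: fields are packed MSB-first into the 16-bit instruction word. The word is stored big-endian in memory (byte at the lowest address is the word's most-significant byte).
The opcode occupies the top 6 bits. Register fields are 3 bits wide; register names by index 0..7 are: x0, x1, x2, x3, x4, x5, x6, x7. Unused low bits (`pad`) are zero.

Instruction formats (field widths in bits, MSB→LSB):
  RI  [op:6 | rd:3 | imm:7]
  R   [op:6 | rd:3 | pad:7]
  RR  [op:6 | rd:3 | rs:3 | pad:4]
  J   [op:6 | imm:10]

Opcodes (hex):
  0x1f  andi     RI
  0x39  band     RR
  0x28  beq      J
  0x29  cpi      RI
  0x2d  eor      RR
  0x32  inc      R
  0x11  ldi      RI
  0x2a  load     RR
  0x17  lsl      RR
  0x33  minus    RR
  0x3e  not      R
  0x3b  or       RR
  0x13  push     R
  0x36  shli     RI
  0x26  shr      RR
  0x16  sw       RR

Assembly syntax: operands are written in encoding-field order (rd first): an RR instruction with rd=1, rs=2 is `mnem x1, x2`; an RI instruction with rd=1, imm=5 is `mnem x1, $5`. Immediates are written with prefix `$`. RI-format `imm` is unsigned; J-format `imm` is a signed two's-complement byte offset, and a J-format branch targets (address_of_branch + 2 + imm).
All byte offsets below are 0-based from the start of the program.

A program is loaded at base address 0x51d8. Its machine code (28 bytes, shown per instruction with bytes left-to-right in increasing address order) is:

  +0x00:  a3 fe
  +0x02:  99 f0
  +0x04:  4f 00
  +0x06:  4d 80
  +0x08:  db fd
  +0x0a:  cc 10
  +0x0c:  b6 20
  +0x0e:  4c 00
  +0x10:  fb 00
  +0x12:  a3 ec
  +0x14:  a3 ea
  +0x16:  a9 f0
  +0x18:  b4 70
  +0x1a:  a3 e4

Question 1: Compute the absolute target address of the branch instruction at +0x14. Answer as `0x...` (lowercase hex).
@+14  big-endian(a3 ea) = 0xa3ea
  top 6b → 0x28 → beq [J]
  [9:0] imm=1002 (s10→-22) = $-22
  target = base 0x51d8 + off 0x14 + 2 + imm -22 = 0x51d8

0x51d8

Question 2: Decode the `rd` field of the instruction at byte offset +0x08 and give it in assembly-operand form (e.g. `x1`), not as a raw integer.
x7

[08] db fd → 0xdbfd
  op=0xdbfd>>10=0x36 ⇒ shli (RI)
  rd@[9:7]=0x7 ⇒ x7
  imm@[6:0]=0x7d ⇒ $125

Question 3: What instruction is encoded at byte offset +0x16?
[16] a9 f0 → 0xa9f0
  top 6b → 0x2a → load [RR]
  rd: (w>>7)&0x7=0x3 → x3
  rs: (w>>4)&0x7=0x7 → x7

load x3, x7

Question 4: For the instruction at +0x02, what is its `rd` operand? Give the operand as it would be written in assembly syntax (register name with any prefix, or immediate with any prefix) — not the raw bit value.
@+02  big-endian(99 f0) = 0x99f0
  op=0x99f0>>10=0x26 ⇒ shr (RR)
  [9:7] rd=3 = x3
  [6:4] rs=7 = x7

x3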